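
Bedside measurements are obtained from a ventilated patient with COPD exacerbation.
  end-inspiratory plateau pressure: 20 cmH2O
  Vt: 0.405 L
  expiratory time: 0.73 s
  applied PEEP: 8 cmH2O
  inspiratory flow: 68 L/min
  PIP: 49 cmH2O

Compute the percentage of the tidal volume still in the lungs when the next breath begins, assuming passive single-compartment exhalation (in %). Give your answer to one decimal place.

Flow: 68 L/min ÷ 60 = 1.1333 L/s.
R = (PIP − Pplat)/V̇ = (49 − 20) / 1.1333 = 29.0/1.1333 = 25.589 cmH2O·s/L.
C = Vt/(Pplat − PEEP) = 405.0 / (20 − 8) = 405.0/12.0 = 33.75 mL/cmH2O.
τ = R × C = 25.589 × 0.03375 L/cmH2O = 0.8636 s.
Fraction remaining at end-expiration = e^(−Te/τ) = e^(−0.73/0.8636) = 0.4294 → 42.94%.

42.9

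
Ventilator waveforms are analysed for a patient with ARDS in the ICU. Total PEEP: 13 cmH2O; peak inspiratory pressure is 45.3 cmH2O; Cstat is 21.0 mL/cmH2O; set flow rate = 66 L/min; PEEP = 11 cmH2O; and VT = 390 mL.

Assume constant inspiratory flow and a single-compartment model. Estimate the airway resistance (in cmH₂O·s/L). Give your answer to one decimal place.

12.5

Flow: 66 L/min ÷ 60 = 1.1 L/s.
Total PEEP = 13 cmH2O (set 11 + intrinsic 2); this is the baseline alveolar pressure.
Equation of motion (constant flow): PIP = Vt/C + R·V̇ + PEEP.
R·V̇ = PIP − Vt/C − PEEP = 45.3 − 390/21.0 − 13 = 45.3 − 18.571 − 13 = 13.729 cmH2O.
R = 13.729 / 1.1 = 12.481 cmH2O·s/L.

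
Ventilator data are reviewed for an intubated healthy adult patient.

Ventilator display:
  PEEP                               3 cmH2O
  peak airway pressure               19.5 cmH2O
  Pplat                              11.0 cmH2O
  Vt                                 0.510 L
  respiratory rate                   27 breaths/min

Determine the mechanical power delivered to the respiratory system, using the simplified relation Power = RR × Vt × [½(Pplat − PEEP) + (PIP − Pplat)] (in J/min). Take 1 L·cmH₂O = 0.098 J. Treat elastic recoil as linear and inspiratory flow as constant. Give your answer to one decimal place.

16.9

Per-breath work = Vt × [½(Pplat−PEEP) + (PIP−Pplat)] = 0.510 × [0.5×8.0 + 8.5] = 0.510 × 12.5 = 6.375 L·cmH2O.
Power = 27 × 6.375 = 172.13 L·cmH2O/min.
× 0.098 J/(L·cmH2O) → 16.869 J/min.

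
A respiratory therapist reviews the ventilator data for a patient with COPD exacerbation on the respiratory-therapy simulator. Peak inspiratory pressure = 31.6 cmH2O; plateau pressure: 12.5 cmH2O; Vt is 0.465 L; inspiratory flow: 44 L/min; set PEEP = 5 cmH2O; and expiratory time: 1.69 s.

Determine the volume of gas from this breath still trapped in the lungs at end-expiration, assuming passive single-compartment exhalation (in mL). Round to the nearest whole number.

163

Flow: 44 L/min ÷ 60 = 0.7333 L/s.
R = (PIP − Pplat)/V̇ = (31.6 − 12.5) / 0.7333 = 19.1/0.7333 = 26.047 cmH2O·s/L.
C = Vt/(Pplat − PEEP) = 465.0 / (12.5 − 5) = 465.0/7.5 = 62.0 mL/cmH2O.
τ = R × C = 26.047 × 0.062 L/cmH2O = 1.615 s.
Fraction remaining = e^(−Te/τ) = e^(−1.69/1.615) = 0.3512.
Trapped volume = 465.0 × 0.3512 = 163.31 mL.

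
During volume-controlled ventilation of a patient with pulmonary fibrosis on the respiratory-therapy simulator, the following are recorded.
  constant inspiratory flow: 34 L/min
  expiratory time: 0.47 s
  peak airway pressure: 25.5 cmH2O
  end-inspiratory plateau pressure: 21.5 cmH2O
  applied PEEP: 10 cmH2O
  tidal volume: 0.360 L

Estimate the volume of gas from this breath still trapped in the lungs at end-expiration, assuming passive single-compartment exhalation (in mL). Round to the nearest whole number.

43

Flow: 34 L/min ÷ 60 = 0.5667 L/s.
R = (PIP − Pplat)/V̇ = (25.5 − 21.5) / 0.5667 = 4.0/0.5667 = 7.058 cmH2O·s/L.
C = Vt/(Pplat − PEEP) = 360.0 / (21.5 − 10) = 360.0/11.5 = 31.304 mL/cmH2O.
τ = R × C = 7.058 × 0.0313 L/cmH2O = 0.2209 s.
Fraction remaining = e^(−Te/τ) = e^(−0.47/0.2209) = 0.1191.
Trapped volume = 360.0 × 0.1191 = 42.876 mL.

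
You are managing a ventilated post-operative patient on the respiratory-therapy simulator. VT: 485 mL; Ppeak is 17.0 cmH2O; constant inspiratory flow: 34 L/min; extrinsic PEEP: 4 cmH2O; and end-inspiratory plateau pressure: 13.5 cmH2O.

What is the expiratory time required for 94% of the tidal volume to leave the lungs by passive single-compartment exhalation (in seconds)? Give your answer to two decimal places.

Flow: 34 L/min ÷ 60 = 0.5667 L/s.
R = (PIP − Pplat)/V̇ = (17.0 − 13.5) / 0.5667 = 3.5/0.5667 = 6.176 cmH2O·s/L.
C = Vt/(Pplat − PEEP) = 485.0 / (13.5 − 4) = 485.0/9.5 = 51.053 mL/cmH2O.
τ = R × C = 6.176 × 0.05105 L/cmH2O = 0.3153 s.
t = −τ·ln(1 − 0.94) = −0.3153·ln(0.06) = 0.8871 s.

0.89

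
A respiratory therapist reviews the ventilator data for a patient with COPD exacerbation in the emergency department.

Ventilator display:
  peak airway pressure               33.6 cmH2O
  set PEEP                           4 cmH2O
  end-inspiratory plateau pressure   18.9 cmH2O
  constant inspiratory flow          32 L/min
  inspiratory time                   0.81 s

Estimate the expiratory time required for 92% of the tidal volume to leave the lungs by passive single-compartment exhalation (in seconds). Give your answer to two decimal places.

2.02

Flow: 32 L/min ÷ 60 = 0.5333 L/s.
Vt = flow × Ti = 0.5333 L/s × 0.81 s × 1000 mL/L = 431.97 mL.
R = (PIP − Pplat)/V̇ = (33.6 − 18.9) / 0.5333 = 14.7/0.5333 = 27.564 cmH2O·s/L.
C = Vt/(Pplat − PEEP) = 431.97 / (18.9 − 4) = 431.97/14.9 = 28.991 mL/cmH2O.
τ = R × C = 27.564 × 0.02899 L/cmH2O = 0.7991 s.
t = −τ·ln(1 − 0.92) = −0.7991·ln(0.08) = 2.018 s.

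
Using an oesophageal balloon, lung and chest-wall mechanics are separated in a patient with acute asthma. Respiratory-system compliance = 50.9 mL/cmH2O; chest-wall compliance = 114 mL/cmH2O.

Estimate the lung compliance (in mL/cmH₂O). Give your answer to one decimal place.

92.0

1/CL = 1/Crs − 1/Ccw.
1/CL = 1/50.9 − 1/114 = 0.01087.
CL = 91.996 mL/cmH2O.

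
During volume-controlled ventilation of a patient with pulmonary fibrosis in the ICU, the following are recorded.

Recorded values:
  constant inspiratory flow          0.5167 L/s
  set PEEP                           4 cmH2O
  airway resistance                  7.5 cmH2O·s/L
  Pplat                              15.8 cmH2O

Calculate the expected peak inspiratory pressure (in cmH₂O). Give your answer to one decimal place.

PIP = Pplat + Raw × flow = 15.8 + 7.5 × 0.5167 = 15.8 + 3.875 = 19.675 cmH2O.

19.7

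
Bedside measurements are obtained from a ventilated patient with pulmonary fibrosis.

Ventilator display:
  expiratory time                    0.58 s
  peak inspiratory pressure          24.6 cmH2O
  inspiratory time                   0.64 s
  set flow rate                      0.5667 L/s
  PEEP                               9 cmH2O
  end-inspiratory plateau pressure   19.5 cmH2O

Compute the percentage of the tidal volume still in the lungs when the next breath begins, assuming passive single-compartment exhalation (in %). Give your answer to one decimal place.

15.5

Vt = flow × Ti = 0.5667 L/s × 0.64 s × 1000 mL/L = 362.69 mL.
R = (PIP − Pplat)/V̇ = (24.6 − 19.5) / 0.5667 = 5.1/0.5667 = 8.999 cmH2O·s/L.
C = Vt/(Pplat − PEEP) = 362.69 / (19.5 − 9) = 362.69/10.5 = 34.542 mL/cmH2O.
τ = R × C = 8.999 × 0.03454 L/cmH2O = 0.3108 s.
Fraction remaining at end-expiration = e^(−Te/τ) = e^(−0.58/0.3108) = 0.1547 → 15.47%.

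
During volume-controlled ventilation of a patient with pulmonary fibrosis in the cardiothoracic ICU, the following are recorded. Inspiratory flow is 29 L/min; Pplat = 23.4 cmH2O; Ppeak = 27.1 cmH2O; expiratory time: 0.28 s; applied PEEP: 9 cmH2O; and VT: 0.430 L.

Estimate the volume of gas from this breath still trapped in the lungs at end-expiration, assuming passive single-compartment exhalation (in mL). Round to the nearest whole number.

Flow: 29 L/min ÷ 60 = 0.4833 L/s.
R = (PIP − Pplat)/V̇ = (27.1 − 23.4) / 0.4833 = 3.7/0.4833 = 7.656 cmH2O·s/L.
C = Vt/(Pplat − PEEP) = 430.0 / (23.4 − 9) = 430.0/14.4 = 29.861 mL/cmH2O.
τ = R × C = 7.656 × 0.02986 L/cmH2O = 0.2286 s.
Fraction remaining = e^(−Te/τ) = e^(−0.28/0.2286) = 0.2938.
Trapped volume = 430.0 × 0.2938 = 126.33 mL.

126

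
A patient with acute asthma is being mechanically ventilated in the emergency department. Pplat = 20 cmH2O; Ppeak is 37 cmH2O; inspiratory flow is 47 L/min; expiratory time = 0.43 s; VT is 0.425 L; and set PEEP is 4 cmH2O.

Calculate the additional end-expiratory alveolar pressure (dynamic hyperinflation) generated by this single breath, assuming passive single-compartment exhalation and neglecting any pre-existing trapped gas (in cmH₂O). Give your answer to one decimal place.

7.6

Flow: 47 L/min ÷ 60 = 0.7833 L/s.
R = (PIP − Pplat)/V̇ = (37 − 20) / 0.7833 = 17.0/0.7833 = 21.703 cmH2O·s/L.
C = Vt/(Pplat − PEEP) = 425.0 / (20 − 4) = 425.0/16.0 = 26.563 mL/cmH2O.
τ = R × C = 21.703 × 0.02656 L/cmH2O = 0.5764 s.
Fraction remaining = e^(−Te/τ) = e^(−0.43/0.5764) = 0.4743; trapped volume = 425.0 × 0.4743 = 201.58 mL.
Additional alveolar pressure from trapping ≈ V_trapped / C = 201.58 / 26.563 = 7.589 cmH2O.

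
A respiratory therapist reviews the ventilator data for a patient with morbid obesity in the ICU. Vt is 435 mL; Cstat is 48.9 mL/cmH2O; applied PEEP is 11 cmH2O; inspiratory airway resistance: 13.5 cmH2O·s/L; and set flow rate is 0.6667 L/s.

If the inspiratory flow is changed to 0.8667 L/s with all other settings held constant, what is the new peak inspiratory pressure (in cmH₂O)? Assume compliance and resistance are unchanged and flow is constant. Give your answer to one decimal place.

31.6

PIP = Vt/C + R·V̇ + PEEP (constant-flow equation of motion).
Only the resistive term changes: ΔPIP = R × ΔV̇ = 13.5 × (0.8667 − 0.6667) = 13.5 × 0.2 = 2.7 cmH2O.
Original PIP = 435/48.9 + 13.5×0.6667 + 11 = 28.896 cmH2O; new PIP = 28.896 + (2.7) = 31.596 cmH2O.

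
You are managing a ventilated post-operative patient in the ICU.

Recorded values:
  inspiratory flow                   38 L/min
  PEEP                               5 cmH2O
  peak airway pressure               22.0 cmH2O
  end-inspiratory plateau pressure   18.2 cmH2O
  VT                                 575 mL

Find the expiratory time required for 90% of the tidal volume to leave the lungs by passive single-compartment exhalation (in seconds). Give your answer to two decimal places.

Flow: 38 L/min ÷ 60 = 0.6333 L/s.
R = (PIP − Pplat)/V̇ = (22.0 − 18.2) / 0.6333 = 3.8/0.6333 = 6.0 cmH2O·s/L.
C = Vt/(Pplat − PEEP) = 575.0 / (18.2 − 5) = 575.0/13.2 = 43.561 mL/cmH2O.
τ = R × C = 6.0 × 0.04356 L/cmH2O = 0.2614 s.
t = −τ·ln(1 − 0.90) = −0.2614·ln(0.1) = 0.6019 s.

0.60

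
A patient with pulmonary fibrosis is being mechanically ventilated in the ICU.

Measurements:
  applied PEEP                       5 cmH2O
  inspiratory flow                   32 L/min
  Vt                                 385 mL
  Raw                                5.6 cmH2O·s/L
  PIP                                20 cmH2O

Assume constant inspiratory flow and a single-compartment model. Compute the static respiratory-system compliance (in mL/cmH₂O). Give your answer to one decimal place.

Flow: 32 L/min ÷ 60 = 0.5333 L/s.
Equation of motion (constant flow): PIP = Vt/C + R·V̇ + PEEP.
Vt/C = PIP − R·V̇ − PEEP = 20 − 5.6×0.5333 − 5 = 20 − 2.986 − 5 = 12.014 cmH2O.
C = Vt / 12.014 = 385 / 12.014 = 32.046 mL/cmH2O.

32.0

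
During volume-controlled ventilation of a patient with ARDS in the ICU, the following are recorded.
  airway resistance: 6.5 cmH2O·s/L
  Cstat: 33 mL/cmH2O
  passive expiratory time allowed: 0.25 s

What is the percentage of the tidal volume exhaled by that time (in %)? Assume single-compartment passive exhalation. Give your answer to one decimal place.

τ = R × C = 6.5 × 33 mL/cmH2O = 6.5 × 0.033 L/cmH2O = 0.2145 s.
Passive exhalation: V(t)/V₀ = e^(−t/τ) = e^(−0.25/0.2145) = 0.3118.
Fraction exhaled = 1 − 0.3118 = 0.6882 → 68.82%.

68.8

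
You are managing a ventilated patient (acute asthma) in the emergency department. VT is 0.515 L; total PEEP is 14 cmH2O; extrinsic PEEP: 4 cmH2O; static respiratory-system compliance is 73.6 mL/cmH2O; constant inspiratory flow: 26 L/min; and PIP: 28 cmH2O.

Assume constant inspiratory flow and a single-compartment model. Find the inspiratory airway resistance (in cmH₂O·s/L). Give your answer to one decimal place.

16.2

Flow: 26 L/min ÷ 60 = 0.4333 L/s.
Total PEEP = 14 cmH2O (set 4 + intrinsic 10); this is the baseline alveolar pressure.
Equation of motion (constant flow): PIP = Vt/C + R·V̇ + PEEP.
R·V̇ = PIP − Vt/C − PEEP = 28 − 515/73.6 − 14 = 28 − 6.997 − 14 = 7.003 cmH2O.
R = 7.003 / 0.4333 = 16.162 cmH2O·s/L.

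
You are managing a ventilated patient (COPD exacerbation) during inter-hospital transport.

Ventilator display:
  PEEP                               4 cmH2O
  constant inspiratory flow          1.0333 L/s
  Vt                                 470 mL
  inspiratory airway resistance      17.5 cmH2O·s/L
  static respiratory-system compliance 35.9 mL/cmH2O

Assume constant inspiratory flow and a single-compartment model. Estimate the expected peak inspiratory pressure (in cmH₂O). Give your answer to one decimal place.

Equation of motion (constant flow): PIP = Vt/C + R·V̇ + PEEP.
PIP = 470/35.9 + 17.5×1.0333 + 4 = 13.092 + 18.083 + 4 = 35.175 cmH2O.

35.2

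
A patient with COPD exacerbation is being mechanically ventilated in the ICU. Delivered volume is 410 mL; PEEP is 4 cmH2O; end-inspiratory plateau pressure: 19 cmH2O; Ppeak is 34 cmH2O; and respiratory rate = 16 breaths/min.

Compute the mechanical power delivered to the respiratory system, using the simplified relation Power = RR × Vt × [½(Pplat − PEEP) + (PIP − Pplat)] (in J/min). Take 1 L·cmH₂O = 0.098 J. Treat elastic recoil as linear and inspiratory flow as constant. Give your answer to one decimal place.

14.5

Per-breath work = Vt × [½(Pplat−PEEP) + (PIP−Pplat)] = 0.410 × [0.5×15.0 + 15.0] = 0.410 × 22.5 = 9.225 L·cmH2O.
Power = 16 × 9.225 = 147.6 L·cmH2O/min.
× 0.098 J/(L·cmH2O) → 14.465 J/min.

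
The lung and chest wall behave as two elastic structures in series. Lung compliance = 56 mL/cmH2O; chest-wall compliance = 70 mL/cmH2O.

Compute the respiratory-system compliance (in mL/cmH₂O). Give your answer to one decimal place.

Lung and chest wall are elastances in series: 1/Crs = 1/CL + 1/Ccw.
1/Crs = 1/56 + 1/70 = 0.03214.
Crs = 31.114 mL/cmH2O.

31.1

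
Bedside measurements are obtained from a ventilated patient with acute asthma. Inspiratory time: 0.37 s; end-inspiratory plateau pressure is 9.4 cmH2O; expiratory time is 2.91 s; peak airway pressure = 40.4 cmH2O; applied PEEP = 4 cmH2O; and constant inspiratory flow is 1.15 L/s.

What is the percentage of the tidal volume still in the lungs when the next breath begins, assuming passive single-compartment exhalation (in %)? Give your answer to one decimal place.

25.4

Vt = flow × Ti = 1.15 L/s × 0.37 s × 1000 mL/L = 425.5 mL.
R = (PIP − Pplat)/V̇ = (40.4 − 9.4) / 1.15 = 31.0/1.15 = 26.957 cmH2O·s/L.
C = Vt/(Pplat − PEEP) = 425.5 / (9.4 − 4) = 425.5/5.4 = 78.796 mL/cmH2O.
τ = R × C = 26.957 × 0.0788 L/cmH2O = 2.124 s.
Fraction remaining at end-expiration = e^(−Te/τ) = e^(−2.91/2.124) = 0.2541 → 25.41%.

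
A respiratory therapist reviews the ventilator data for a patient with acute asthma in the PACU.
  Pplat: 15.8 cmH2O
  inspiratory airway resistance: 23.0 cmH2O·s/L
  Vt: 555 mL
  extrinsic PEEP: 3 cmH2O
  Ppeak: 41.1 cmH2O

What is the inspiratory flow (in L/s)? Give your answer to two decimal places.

flow = (PIP − Pplat) / Raw = 25.3 / 23.0 = 1.1 L/s.

1.10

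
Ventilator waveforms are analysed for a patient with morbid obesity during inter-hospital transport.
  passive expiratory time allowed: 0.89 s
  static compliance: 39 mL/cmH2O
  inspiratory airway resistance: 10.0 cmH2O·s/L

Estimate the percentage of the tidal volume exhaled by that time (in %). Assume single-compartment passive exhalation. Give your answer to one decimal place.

89.8

τ = R × C = 10.0 × 39 mL/cmH2O = 10.0 × 0.039 L/cmH2O = 0.39 s.
Passive exhalation: V(t)/V₀ = e^(−t/τ) = e^(−0.89/0.39) = 0.1021.
Fraction exhaled = 1 − 0.1021 = 0.8979 → 89.79%.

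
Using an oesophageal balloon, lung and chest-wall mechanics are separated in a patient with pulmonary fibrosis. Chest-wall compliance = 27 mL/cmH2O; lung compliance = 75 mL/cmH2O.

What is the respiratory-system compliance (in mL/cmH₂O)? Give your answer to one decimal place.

19.9

Lung and chest wall are elastances in series: 1/Crs = 1/CL + 1/Ccw.
1/Crs = 1/75 + 1/27 = 0.05037.
Crs = 19.853 mL/cmH2O.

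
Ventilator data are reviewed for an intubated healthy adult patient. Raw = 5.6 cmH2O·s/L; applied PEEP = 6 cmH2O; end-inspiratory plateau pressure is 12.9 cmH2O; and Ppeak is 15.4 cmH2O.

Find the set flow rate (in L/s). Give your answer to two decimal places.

flow = (PIP − Pplat) / Raw = 2.5 / 5.6 = 0.4464 L/s.

0.45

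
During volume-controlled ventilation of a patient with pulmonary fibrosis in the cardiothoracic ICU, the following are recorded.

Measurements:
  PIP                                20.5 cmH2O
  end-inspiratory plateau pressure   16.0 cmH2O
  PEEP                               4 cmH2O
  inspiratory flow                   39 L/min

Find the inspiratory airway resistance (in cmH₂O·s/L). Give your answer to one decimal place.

Flow: 39 L/min ÷ 60 = 0.65 L/s.
Raw = (PIP − Pplat) / flow = (20.5 − 16.0) / 0.65 = 4.5 / 0.65 = 6.923 cmH2O·s/L.

6.9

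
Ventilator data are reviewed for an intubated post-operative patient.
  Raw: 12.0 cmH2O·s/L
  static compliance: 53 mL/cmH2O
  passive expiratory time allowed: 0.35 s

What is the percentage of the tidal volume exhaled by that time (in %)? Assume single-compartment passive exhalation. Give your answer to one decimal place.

42.3

τ = R × C = 12.0 × 53 mL/cmH2O = 12.0 × 0.053 L/cmH2O = 0.636 s.
Passive exhalation: V(t)/V₀ = e^(−t/τ) = e^(−0.35/0.636) = 0.5768.
Fraction exhaled = 1 − 0.5768 = 0.4232 → 42.32%.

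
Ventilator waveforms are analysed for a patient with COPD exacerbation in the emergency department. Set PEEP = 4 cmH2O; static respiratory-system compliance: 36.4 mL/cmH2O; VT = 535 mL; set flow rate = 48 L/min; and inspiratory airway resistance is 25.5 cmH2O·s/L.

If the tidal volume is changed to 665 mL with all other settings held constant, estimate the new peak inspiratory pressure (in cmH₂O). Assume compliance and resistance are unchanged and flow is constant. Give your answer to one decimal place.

42.7

Flow: 48 L/min ÷ 60 = 0.8 L/s.
PIP = Vt/C + R·V̇ + PEEP (constant-flow equation of motion).
Only the elastic term changes: ΔPIP = ΔVt / C = (665 − 535) / 36.4 = 3.571 cmH2O.
Original PIP = 535/36.4 + 25.5×0.8 + 4 = 39.098 cmH2O; new PIP = 39.098 + (3.571) = 42.669 cmH2O.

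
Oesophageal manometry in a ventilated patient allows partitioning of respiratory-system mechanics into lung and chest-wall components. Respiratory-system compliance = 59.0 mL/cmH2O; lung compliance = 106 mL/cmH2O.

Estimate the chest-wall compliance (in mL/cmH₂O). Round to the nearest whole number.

133

1/Ccw = 1/Crs − 1/CL.
1/Ccw = 1/59.0 − 1/106 = 0.007515.
Ccw = 133.07 mL/cmH2O.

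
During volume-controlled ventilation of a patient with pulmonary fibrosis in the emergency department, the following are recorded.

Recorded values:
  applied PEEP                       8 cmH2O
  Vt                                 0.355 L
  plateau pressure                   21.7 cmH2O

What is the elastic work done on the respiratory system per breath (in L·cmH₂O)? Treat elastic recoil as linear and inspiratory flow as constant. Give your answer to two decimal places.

Elastic work ≈ ½ × (Pplat − PEEP) × Vt = 0.5 × (21.7 − 8) × 0.355 L = 0.5 × 13.7 × 0.355 = 2.432 L·cmH2O.

2.43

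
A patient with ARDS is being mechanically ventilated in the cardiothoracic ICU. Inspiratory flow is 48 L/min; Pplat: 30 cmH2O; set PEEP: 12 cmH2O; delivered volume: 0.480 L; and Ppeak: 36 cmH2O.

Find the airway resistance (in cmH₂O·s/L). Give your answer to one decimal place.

7.5

Flow: 48 L/min ÷ 60 = 0.8 L/s.
Raw = (PIP − Pplat) / flow = (36 − 30) / 0.8 = 6.0 / 0.8 = 7.5 cmH2O·s/L.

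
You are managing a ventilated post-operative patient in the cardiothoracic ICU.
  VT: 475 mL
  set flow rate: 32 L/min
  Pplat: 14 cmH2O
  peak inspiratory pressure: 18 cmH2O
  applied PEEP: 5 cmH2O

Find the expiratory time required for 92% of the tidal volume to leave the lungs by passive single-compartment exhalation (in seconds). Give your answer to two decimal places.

1.00

Flow: 32 L/min ÷ 60 = 0.5333 L/s.
R = (PIP − Pplat)/V̇ = (18 − 14) / 0.5333 = 4.0/0.5333 = 7.5 cmH2O·s/L.
C = Vt/(Pplat − PEEP) = 475.0 / (14 − 5) = 475.0/9.0 = 52.778 mL/cmH2O.
τ = R × C = 7.5 × 0.05278 L/cmH2O = 0.3959 s.
t = −τ·ln(1 − 0.92) = −0.3959·ln(0.08) = 0.9999 s.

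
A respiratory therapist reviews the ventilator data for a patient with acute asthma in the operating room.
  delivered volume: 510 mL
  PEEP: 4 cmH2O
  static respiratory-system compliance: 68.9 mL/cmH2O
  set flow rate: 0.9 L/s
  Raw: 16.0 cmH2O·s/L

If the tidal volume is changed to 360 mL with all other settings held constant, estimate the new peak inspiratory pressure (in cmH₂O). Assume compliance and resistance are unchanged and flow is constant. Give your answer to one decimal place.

23.6

PIP = Vt/C + R·V̇ + PEEP (constant-flow equation of motion).
Only the elastic term changes: ΔPIP = ΔVt / C = (360 − 510) / 68.9 = -2.177 cmH2O.
Original PIP = 510/68.9 + 16.0×0.9 + 4 = 25.802 cmH2O; new PIP = 25.802 + (-2.177) = 23.625 cmH2O.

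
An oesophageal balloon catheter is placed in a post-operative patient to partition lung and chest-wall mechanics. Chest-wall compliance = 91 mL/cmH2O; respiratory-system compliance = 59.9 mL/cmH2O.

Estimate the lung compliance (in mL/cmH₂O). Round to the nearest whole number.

175

1/CL = 1/Crs − 1/Ccw.
1/CL = 1/59.9 − 1/91 = 0.005705.
CL = 175.28 mL/cmH2O.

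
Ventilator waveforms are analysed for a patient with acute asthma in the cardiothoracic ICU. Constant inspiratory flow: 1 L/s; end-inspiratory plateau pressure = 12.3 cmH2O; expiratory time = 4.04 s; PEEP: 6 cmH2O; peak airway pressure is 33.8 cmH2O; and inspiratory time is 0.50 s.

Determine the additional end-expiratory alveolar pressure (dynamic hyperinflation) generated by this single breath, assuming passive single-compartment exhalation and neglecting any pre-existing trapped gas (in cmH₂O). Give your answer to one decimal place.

0.6

Vt = flow × Ti = 1 L/s × 0.50 s × 1000 mL/L = 500.0 mL.
R = (PIP − Pplat)/V̇ = (33.8 − 12.3) / 1 = 21.5/1 = 21.5 cmH2O·s/L.
C = Vt/(Pplat − PEEP) = 500.0 / (12.3 − 6) = 500.0/6.3 = 79.365 mL/cmH2O.
τ = R × C = 21.5 × 0.07937 L/cmH2O = 1.706 s.
Fraction remaining = e^(−Te/τ) = e^(−4.04/1.706) = 0.09366; trapped volume = 500.0 × 0.09366 = 46.83 mL.
Additional alveolar pressure from trapping ≈ V_trapped / C = 46.83 / 79.365 = 0.5901 cmH2O.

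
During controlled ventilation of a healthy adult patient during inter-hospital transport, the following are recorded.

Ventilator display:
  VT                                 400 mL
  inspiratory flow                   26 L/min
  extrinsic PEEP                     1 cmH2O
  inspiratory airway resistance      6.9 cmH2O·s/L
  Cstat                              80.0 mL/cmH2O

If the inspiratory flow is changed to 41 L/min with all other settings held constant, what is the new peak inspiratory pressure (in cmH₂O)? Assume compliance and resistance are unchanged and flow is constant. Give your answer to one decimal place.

Flow: 26 L/min ÷ 60 = 0.4333 L/s.
New flow: 41 L/min ÷ 60 = 0.6833 L/s.
PIP = Vt/C + R·V̇ + PEEP (constant-flow equation of motion).
Only the resistive term changes: ΔPIP = R × ΔV̇ = 6.9 × (0.6833 − 0.4333) = 6.9 × 0.25 = 1.725 cmH2O.
Original PIP = 400/80.0 + 6.9×0.4333 + 1 = 8.99 cmH2O; new PIP = 8.99 + (1.725) = 10.715 cmH2O.

10.7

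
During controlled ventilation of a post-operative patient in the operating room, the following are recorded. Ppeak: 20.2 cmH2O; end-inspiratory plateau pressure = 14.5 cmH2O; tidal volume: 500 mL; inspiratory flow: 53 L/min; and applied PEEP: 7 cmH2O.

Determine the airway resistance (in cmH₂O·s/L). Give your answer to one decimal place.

Flow: 53 L/min ÷ 60 = 0.8833 L/s.
Raw = (PIP − Pplat) / flow = (20.2 − 14.5) / 0.8833 = 5.7 / 0.8833 = 6.453 cmH2O·s/L.

6.5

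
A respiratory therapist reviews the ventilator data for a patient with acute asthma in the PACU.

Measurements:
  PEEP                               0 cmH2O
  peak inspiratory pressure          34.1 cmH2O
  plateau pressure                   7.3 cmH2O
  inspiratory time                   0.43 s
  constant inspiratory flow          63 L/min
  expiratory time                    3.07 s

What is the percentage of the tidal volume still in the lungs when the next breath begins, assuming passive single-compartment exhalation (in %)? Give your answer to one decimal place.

14.3

Flow: 63 L/min ÷ 60 = 1.05 L/s.
Vt = flow × Ti = 1.05 L/s × 0.43 s × 1000 mL/L = 451.5 mL.
R = (PIP − Pplat)/V̇ = (34.1 − 7.3) / 1.05 = 26.8/1.05 = 25.524 cmH2O·s/L.
C = Vt/(Pplat − PEEP) = 451.5 / (7.3 − 0) = 451.5/7.3 = 61.849 mL/cmH2O.
τ = R × C = 25.524 × 0.06185 L/cmH2O = 1.579 s.
Fraction remaining at end-expiration = e^(−Te/τ) = e^(−3.07/1.579) = 0.1431 → 14.31%.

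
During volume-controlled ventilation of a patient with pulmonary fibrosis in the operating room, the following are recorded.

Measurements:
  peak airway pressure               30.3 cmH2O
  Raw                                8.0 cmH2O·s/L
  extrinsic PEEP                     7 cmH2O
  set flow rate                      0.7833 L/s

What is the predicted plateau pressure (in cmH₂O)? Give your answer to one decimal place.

Pplat = PIP − Raw × flow = 30.3 − 8.0 × 0.7833 = 30.3 − 6.266 = 24.034 cmH2O.

24.0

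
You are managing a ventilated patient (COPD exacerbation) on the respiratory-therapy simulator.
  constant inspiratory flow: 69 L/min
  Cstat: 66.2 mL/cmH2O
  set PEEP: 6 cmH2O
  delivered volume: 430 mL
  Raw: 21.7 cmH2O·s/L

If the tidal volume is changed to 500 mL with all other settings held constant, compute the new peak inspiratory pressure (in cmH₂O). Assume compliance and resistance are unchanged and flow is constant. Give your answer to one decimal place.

Flow: 69 L/min ÷ 60 = 1.15 L/s.
PIP = Vt/C + R·V̇ + PEEP (constant-flow equation of motion).
Only the elastic term changes: ΔPIP = ΔVt / C = (500 − 430) / 66.2 = 1.057 cmH2O.
Original PIP = 430/66.2 + 21.7×1.15 + 6 = 37.45 cmH2O; new PIP = 37.45 + (1.057) = 38.507 cmH2O.

38.5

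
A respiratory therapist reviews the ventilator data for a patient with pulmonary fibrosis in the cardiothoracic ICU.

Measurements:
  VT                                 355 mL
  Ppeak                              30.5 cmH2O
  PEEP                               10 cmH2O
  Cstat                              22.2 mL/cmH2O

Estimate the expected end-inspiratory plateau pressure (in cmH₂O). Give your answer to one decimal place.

Pplat = PEEP + Vt / Cstat = 10 + 355 / 22.2 = 10 + 15.991 = 25.991 cmH2O.

26.0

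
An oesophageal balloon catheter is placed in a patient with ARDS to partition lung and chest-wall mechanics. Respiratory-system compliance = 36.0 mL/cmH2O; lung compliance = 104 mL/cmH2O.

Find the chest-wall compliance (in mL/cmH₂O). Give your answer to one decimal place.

55.1

1/Ccw = 1/Crs − 1/CL.
1/Ccw = 1/36.0 − 1/104 = 0.01816.
Ccw = 55.066 mL/cmH2O.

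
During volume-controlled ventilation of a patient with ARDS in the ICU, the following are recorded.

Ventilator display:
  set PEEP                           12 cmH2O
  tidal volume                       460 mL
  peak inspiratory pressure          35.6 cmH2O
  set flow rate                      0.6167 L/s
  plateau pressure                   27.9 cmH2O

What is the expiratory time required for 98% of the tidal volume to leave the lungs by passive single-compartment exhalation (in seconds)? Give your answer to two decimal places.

R = (PIP − Pplat)/V̇ = (35.6 − 27.9) / 0.6167 = 7.7/0.6167 = 12.486 cmH2O·s/L.
C = Vt/(Pplat − PEEP) = 460.0 / (27.9 − 12) = 460.0/15.9 = 28.931 mL/cmH2O.
τ = R × C = 12.486 × 0.02893 L/cmH2O = 0.3612 s.
t = −τ·ln(1 − 0.98) = −0.3612·ln(0.02) = 1.413 s.

1.41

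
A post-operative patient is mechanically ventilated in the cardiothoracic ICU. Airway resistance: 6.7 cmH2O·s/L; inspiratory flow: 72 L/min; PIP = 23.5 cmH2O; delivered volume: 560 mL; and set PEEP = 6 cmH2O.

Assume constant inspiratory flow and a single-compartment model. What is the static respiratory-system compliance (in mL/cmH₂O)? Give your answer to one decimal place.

Flow: 72 L/min ÷ 60 = 1.2 L/s.
Equation of motion (constant flow): PIP = Vt/C + R·V̇ + PEEP.
Vt/C = PIP − R·V̇ − PEEP = 23.5 − 6.7×1.2 − 6 = 23.5 − 8.04 − 6 = 9.46 cmH2O.
C = Vt / 9.46 = 560 / 9.46 = 59.197 mL/cmH2O.

59.2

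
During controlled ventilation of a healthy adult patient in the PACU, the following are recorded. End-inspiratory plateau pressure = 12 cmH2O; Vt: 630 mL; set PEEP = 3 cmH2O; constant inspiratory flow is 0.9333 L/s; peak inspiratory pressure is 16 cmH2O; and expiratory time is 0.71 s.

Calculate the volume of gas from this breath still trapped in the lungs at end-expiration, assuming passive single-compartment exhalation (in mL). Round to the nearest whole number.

R = (PIP − Pplat)/V̇ = (16 − 12) / 0.9333 = 4.0/0.9333 = 4.286 cmH2O·s/L.
C = Vt/(Pplat − PEEP) = 630.0 / (12 − 3) = 630.0/9.0 = 70.0 mL/cmH2O.
τ = R × C = 4.286 × 0.07 L/cmH2O = 0.3 s.
Fraction remaining = e^(−Te/τ) = e^(−0.71/0.3) = 0.09379.
Trapped volume = 630.0 × 0.09379 = 59.088 mL.

59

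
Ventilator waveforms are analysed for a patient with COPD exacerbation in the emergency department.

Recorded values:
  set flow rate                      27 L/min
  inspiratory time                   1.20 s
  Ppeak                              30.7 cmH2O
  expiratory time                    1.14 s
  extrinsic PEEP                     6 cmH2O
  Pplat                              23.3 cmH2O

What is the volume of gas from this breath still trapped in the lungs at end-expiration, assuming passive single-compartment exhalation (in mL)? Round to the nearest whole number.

59

Flow: 27 L/min ÷ 60 = 0.45 L/s.
Vt = flow × Ti = 0.45 L/s × 1.20 s × 1000 mL/L = 540.0 mL.
R = (PIP − Pplat)/V̇ = (30.7 − 23.3) / 0.45 = 7.4/0.45 = 16.444 cmH2O·s/L.
C = Vt/(Pplat − PEEP) = 540.0 / (23.3 − 6) = 540.0/17.3 = 31.214 mL/cmH2O.
τ = R × C = 16.444 × 0.03121 L/cmH2O = 0.5132 s.
Fraction remaining = e^(−Te/τ) = e^(−1.14/0.5132) = 0.1085.
Trapped volume = 540.0 × 0.1085 = 58.59 mL.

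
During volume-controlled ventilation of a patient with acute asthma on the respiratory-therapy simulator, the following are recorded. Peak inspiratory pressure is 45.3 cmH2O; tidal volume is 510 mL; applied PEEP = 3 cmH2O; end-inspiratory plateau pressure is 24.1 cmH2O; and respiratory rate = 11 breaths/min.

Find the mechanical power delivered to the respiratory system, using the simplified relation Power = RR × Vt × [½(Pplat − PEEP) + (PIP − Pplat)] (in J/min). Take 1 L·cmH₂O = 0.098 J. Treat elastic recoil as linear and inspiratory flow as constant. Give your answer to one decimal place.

17.5

Per-breath work = Vt × [½(Pplat−PEEP) + (PIP−Pplat)] = 0.510 × [0.5×21.1 + 21.2] = 0.510 × 31.75 = 16.193 L·cmH2O.
Power = 11 × 16.193 = 178.12 L·cmH2O/min.
× 0.098 J/(L·cmH2O) → 17.456 J/min.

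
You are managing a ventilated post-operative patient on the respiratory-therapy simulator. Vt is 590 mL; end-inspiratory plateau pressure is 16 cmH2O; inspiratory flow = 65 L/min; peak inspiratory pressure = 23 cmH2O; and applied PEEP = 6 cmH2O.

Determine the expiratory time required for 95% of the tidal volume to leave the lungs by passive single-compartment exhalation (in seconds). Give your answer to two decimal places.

1.14

Flow: 65 L/min ÷ 60 = 1.0833 L/s.
R = (PIP − Pplat)/V̇ = (23 − 16) / 1.0833 = 7.0/1.0833 = 6.462 cmH2O·s/L.
C = Vt/(Pplat − PEEP) = 590.0 / (16 − 6) = 590.0/10.0 = 59.0 mL/cmH2O.
τ = R × C = 6.462 × 0.059 L/cmH2O = 0.3813 s.
t = −τ·ln(1 − 0.95) = −0.3813·ln(0.05) = 1.142 s.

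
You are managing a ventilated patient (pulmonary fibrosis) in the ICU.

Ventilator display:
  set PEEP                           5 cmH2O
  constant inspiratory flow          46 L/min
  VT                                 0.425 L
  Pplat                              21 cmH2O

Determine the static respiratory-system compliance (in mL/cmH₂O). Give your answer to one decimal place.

Cstat = Vt / (Pplat − PEEP) = 425 / (21 − 5) = 425 / 16.0 = 26.563 mL/cmH2O.

26.6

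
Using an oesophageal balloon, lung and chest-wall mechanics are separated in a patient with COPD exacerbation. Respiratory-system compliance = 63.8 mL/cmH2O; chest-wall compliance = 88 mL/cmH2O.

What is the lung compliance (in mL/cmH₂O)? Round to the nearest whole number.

1/CL = 1/Crs − 1/Ccw.
1/CL = 1/63.8 − 1/88 = 0.00431.
CL = 232.02 mL/cmH2O.

232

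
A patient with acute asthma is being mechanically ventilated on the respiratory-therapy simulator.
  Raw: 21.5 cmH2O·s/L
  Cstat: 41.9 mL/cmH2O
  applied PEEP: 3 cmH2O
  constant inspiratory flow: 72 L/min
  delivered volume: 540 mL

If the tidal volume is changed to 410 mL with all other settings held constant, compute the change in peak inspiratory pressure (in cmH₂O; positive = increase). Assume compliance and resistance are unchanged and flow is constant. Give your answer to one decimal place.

-3.1

PIP = Vt/C + R·V̇ + PEEP (constant-flow equation of motion).
Only the elastic term changes: ΔPIP = ΔVt / C = (410 − 540) / 41.9 = -3.103 cmH2O.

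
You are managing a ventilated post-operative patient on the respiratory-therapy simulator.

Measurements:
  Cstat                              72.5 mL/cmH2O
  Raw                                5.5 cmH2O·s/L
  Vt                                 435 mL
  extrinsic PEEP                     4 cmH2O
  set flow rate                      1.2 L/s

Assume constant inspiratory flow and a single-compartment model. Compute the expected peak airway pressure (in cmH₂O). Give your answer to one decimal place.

16.6

Equation of motion (constant flow): PIP = Vt/C + R·V̇ + PEEP.
PIP = 435/72.5 + 5.5×1.2 + 4 = 6.0 + 6.6 + 4 = 16.6 cmH2O.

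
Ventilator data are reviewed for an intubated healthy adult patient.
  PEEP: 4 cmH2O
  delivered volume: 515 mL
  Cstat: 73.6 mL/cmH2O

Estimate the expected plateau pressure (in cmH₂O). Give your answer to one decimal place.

11.0

Pplat = PEEP + Vt / Cstat = 4 + 515 / 73.6 = 4 + 6.997 = 10.997 cmH2O.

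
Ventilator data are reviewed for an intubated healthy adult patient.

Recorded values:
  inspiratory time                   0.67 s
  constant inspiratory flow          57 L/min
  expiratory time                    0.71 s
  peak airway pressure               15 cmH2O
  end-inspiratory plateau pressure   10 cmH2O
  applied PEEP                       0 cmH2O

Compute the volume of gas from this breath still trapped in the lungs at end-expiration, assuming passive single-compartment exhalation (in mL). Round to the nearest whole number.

Flow: 57 L/min ÷ 60 = 0.95 L/s.
Vt = flow × Ti = 0.95 L/s × 0.67 s × 1000 mL/L = 636.5 mL.
R = (PIP − Pplat)/V̇ = (15 − 10) / 0.95 = 5.0/0.95 = 5.263 cmH2O·s/L.
C = Vt/(Pplat − PEEP) = 636.5 / (10 − 0) = 636.5/10.0 = 63.65 mL/cmH2O.
τ = R × C = 5.263 × 0.06365 L/cmH2O = 0.335 s.
Fraction remaining = e^(−Te/τ) = e^(−0.71/0.335) = 0.1201.
Trapped volume = 636.5 × 0.1201 = 76.444 mL.

76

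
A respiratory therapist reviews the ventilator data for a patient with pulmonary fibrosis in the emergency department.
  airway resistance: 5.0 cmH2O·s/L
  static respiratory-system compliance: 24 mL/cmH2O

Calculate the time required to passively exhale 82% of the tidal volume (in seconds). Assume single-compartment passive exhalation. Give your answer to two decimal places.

τ = R × C = 5.0 × 24 mL/cmH2O = 5.0 × 0.024 L/cmH2O = 0.12 s.
Exhaled fraction f = 1 − e^(−t/τ) → t = −τ·ln(1 − f) = −0.12·ln(0.18) = 0.2058 s.

0.21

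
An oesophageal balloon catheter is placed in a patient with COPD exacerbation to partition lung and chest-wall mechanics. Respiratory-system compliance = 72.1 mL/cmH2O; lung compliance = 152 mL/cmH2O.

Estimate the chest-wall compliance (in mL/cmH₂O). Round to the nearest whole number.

1/Ccw = 1/Crs − 1/CL.
1/Ccw = 1/72.1 − 1/152 = 0.007291.
Ccw = 137.16 mL/cmH2O.

137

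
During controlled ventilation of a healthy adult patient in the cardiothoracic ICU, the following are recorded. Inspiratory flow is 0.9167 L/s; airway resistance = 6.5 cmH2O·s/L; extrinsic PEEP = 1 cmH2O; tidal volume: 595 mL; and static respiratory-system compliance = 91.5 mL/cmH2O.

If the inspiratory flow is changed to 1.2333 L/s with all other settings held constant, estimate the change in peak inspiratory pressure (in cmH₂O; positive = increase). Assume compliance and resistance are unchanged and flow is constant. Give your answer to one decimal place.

2.1

PIP = Vt/C + R·V̇ + PEEP (constant-flow equation of motion).
Only the resistive term changes: ΔPIP = R × ΔV̇ = 6.5 × (1.2333 − 0.9167) = 6.5 × 0.3166 = 2.058 cmH2O.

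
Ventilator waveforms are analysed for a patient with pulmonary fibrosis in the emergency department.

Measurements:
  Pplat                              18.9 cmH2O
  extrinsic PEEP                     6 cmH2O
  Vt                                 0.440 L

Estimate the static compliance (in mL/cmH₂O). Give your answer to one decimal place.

Cstat = Vt / (Pplat − PEEP) = 440 / (18.9 − 6) = 440 / 12.9 = 34.109 mL/cmH2O.

34.1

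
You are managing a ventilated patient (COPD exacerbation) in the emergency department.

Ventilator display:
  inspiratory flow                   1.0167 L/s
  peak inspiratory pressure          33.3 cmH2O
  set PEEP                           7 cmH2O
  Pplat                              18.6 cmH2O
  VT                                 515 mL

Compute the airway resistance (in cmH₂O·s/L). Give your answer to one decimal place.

Raw = (PIP − Pplat) / flow = (33.3 − 18.6) / 1.0167 = 14.7 / 1.0167 = 14.459 cmH2O·s/L.

14.5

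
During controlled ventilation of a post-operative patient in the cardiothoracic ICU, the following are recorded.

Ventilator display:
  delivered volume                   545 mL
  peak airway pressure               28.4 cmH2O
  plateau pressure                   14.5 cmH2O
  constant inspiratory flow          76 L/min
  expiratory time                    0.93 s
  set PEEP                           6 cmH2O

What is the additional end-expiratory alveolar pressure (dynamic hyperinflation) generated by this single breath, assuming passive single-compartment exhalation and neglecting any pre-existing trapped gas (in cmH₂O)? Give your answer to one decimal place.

Flow: 76 L/min ÷ 60 = 1.2667 L/s.
R = (PIP − Pplat)/V̇ = (28.4 − 14.5) / 1.2667 = 13.9/1.2667 = 10.973 cmH2O·s/L.
C = Vt/(Pplat − PEEP) = 545.0 / (14.5 − 6) = 545.0/8.5 = 64.118 mL/cmH2O.
τ = R × C = 10.973 × 0.06412 L/cmH2O = 0.7036 s.
Fraction remaining = e^(−Te/τ) = e^(−0.93/0.7036) = 0.2667; trapped volume = 545.0 × 0.2667 = 145.35 mL.
Additional alveolar pressure from trapping ≈ V_trapped / C = 145.35 / 64.118 = 2.267 cmH2O.

2.3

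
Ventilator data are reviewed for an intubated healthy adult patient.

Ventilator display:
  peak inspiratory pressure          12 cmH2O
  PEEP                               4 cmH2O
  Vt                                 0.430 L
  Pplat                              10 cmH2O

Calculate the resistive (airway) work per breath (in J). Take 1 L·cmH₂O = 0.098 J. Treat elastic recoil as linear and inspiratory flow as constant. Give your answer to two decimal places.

0.08

With constant inspiratory flow the resistive pressure is constant at PIP − Pplat = 12 − 10 = 2.0 cmH2O, so resistive work = 2.0 × 0.430 = 0.86 L·cmH2O.
× 0.098 J/(L·cmH2O) → 0.08428 J.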